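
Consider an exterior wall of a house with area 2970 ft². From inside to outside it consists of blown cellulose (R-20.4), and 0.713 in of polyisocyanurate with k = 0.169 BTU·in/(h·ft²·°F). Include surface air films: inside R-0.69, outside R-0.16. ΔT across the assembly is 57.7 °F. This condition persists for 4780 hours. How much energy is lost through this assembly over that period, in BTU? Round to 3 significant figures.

32200000 BTU

0.713/0.169 = 4.219
R_total = 0.69 + 20.4 + 4.219 + 0.16 = 25.47 ft²·°F·h/BTU
Q = 2970 × 57.7 / 25.47 = 6729 BTU/h
E = 6729 × 4780 = 32160000 BTU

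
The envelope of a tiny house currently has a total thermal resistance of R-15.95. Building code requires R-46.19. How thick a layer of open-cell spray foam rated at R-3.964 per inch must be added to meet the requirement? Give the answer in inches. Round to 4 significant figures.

7.629 in

ΔR = 46.19 − 15.95 = 30.24 ft²·°F·h/BTU
L = ΔR / (R/in) = 30.24/3.964 = 7.6287 in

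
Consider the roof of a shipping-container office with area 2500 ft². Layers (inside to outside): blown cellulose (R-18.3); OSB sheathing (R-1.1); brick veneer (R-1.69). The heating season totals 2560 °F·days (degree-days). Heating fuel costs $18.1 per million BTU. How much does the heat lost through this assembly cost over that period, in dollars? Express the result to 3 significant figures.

132 dollars

R_total = 18.3 + 1.1 + 1.69 = 21.09 ft²·°F·h/BTU
E = A × HDD × 24 / R = 2500 × 2560 × 24 / 21.09 = 7283000 BTU
Cost = 7283000/10⁶ × 18.1 = $131.8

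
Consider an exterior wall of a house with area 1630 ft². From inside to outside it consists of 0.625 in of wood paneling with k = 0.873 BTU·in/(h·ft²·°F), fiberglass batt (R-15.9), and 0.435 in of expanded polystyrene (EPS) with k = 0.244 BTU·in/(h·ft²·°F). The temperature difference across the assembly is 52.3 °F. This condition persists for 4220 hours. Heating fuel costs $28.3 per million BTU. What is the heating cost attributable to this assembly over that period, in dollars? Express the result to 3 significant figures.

553 dollars

0.625/0.873 = 0.7159
0.435/0.244 = 1.783
R_total = 0.7159 + 15.9 + 1.783 = 18.4 ft²·°F·h/BTU
Q = 1630 × 52.3 / 18.4 = 4633 BTU/h
E = 4633 × 4220 = 19550000 BTU
Cost = 19550000/10⁶ × 28.3 = $553.4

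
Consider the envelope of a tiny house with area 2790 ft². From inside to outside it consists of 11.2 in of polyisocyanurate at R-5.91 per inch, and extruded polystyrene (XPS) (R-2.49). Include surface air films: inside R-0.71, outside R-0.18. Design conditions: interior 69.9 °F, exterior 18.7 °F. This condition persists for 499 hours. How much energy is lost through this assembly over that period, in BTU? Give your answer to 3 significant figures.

11.2 × 5.91 = 66.19
R_total = 0.71 + 66.19 + 2.49 + 0.18 = 69.57 ft²·°F·h/BTU
Q = 2790 × (69.9 − 18.7) / 69.57 = 2053 BTU/h
E = 2053 × 499 = 1025000 BTU

1020000 BTU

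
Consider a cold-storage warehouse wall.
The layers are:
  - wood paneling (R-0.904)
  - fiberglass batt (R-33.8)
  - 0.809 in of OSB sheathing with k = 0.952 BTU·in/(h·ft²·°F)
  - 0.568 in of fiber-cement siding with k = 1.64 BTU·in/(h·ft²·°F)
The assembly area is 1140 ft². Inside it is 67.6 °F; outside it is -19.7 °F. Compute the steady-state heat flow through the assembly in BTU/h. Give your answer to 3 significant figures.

2770 BTU/h

0.809/0.952 = 0.8498
0.568/1.64 = 0.3463
R_total = 0.904 + 33.8 + 0.8498 + 0.3463 = 35.9 ft²·°F·h/BTU
Q = A·ΔT/R = 1140 × (67.6 − (-19.7)) / 35.9 = 2772 BTU/h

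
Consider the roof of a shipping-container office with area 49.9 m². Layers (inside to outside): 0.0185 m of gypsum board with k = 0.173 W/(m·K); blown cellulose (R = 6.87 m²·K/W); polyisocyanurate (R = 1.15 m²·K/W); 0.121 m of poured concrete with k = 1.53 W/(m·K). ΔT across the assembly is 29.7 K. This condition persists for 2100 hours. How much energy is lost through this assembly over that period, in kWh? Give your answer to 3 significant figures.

379 kWh

0.0185/0.173 = 0.1069
0.121/1.53 = 0.07908
R_total = 0.1069 + 6.87 + 1.15 + 0.07908 = 8.206 m²·K/W
Q = 49.9 × 29.7 / 8.206 = 180.6 W
E = 180.6 W × 2100 h / 1000 = 379.3 kWh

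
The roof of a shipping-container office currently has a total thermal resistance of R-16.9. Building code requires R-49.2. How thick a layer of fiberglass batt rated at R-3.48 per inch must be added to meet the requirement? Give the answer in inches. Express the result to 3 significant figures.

ΔR = 49.2 − 16.9 = 32.3 ft²·°F·h/BTU
L = ΔR / (R/in) = 32.3/3.48 = 9.282 in

9.28 in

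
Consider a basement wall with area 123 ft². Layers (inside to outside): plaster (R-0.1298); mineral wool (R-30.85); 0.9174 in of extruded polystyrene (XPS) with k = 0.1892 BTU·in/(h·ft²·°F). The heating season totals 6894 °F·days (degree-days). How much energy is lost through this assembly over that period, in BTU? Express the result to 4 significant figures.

0.9174/0.1892 = 4.8488
R_total = 0.1298 + 30.85 + 4.8488 = 35.829 ft²·°F·h/BTU
E = A × HDD × 24 / R = 123 × 6894 × 24 / 35.829 = 568010 BTU

568000 BTU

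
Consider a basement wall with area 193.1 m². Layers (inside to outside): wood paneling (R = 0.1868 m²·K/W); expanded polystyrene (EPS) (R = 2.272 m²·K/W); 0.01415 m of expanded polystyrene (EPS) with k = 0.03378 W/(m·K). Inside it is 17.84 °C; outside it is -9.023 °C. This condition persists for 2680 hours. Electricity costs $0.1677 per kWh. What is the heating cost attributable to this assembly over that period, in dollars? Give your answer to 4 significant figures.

0.01415/0.03378 = 0.41889
R_total = 0.1868 + 2.272 + 0.41889 = 2.8777 m²·K/W
Q = 193.1 × (17.84 − (-9.023)) / 2.8777 = 1802.6 W
E = 1802.6 W × 2680 h / 1000 = 4830.9 kWh
Cost = 4830.9 × 0.1677 = $810.14

810.1 dollars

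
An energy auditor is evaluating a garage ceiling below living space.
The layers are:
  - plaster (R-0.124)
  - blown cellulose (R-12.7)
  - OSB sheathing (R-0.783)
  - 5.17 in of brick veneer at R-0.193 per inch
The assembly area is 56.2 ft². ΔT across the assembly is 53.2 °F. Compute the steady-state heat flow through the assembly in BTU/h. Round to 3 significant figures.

5.17 × 0.193 = 0.9978
R_total = 0.124 + 12.7 + 0.783 + 0.9978 = 14.6 ft²·°F·h/BTU
Q = A·ΔT/R = 56.2 × 53.2 / 14.6 = 204.7 BTU/h

205 BTU/h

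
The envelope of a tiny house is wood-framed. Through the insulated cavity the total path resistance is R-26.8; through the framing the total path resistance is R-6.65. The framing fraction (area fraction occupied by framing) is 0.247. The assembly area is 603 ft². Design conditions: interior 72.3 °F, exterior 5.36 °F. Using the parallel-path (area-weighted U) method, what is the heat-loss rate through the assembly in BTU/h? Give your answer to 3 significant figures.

U_eff = 0.753/26.8 + 0.247/6.65 = 0.0281 + 0.03714 = 0.06524
R_eff = 1/U_eff = 15.33 ft²·°F·h/BTU
Q = 603 × (72.3 − 5.36) / 15.33 = 2633 BTU/h

2630 BTU/h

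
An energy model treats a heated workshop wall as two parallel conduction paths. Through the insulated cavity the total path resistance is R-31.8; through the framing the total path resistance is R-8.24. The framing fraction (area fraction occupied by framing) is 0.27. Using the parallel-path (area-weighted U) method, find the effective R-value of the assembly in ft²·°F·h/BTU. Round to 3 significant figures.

17.9 ft²·°F·h/BTU

U_eff = 0.73/31.8 + 0.27/8.24 = 0.02296 + 0.03277 = 0.05572
R_eff = 1/U_eff = 17.95 ft²·°F·h/BTU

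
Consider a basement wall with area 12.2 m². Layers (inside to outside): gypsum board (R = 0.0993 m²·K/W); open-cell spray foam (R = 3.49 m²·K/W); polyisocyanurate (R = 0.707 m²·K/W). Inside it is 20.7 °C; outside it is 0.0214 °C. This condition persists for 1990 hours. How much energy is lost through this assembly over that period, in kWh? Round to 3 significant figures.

117 kWh

R_total = 0.0993 + 3.49 + 0.707 = 4.296 m²·K/W
Q = 12.2 × (20.7 − 0.0214) / 4.296 = 58.72 W
E = 58.72 W × 1990 h / 1000 = 116.9 kWh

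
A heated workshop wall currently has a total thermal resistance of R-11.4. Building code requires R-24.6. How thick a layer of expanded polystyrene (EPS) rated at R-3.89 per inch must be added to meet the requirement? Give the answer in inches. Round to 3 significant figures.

3.39 in

ΔR = 24.6 − 11.4 = 13.2 ft²·°F·h/BTU
L = ΔR / (R/in) = 13.2/3.89 = 3.393 in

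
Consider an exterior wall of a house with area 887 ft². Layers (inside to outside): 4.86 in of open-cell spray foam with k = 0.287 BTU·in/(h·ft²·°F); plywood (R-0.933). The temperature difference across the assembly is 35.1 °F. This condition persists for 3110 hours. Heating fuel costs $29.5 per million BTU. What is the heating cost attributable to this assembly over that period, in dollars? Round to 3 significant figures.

4.86/0.287 = 16.93
R_total = 16.93 + 0.933 = 17.87 ft²·°F·h/BTU
Q = 887 × 35.1 / 17.87 = 1743 BTU/h
E = 1743 × 3110 = 5419000 BTU
Cost = 5419000/10⁶ × 29.5 = $159.9

160 dollars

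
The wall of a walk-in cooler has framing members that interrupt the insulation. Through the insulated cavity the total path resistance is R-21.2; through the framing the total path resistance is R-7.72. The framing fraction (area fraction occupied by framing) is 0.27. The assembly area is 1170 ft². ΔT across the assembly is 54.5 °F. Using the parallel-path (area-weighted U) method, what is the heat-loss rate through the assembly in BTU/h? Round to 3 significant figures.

U_eff = 0.73/21.2 + 0.27/7.72 = 0.03443 + 0.03497 = 0.06941
R_eff = 1/U_eff = 14.41 ft²·°F·h/BTU
Q = 1170 × 54.5 / 14.41 = 4426 BTU/h

4430 BTU/h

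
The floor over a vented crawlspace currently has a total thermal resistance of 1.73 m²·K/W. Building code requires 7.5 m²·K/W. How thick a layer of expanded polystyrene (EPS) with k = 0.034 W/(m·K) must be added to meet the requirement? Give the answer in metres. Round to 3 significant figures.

ΔR = 7.5 − 1.73 = 5.77 m²·K/W
L = ΔR × k = 5.77 × 0.034 = 0.1962 m

0.196 m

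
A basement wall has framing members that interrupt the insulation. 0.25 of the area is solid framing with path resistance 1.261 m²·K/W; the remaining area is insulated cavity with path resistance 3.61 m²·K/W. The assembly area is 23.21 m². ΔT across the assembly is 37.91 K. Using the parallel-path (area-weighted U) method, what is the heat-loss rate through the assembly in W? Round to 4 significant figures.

357.2 W

U_eff = 0.75/3.61 + 0.25/1.261 = 0.20776 + 0.19826 = 0.40601
R_eff = 1/U_eff = 2.463 m²·K/W
Q = 23.21 × 37.91 / 2.463 = 357.25 W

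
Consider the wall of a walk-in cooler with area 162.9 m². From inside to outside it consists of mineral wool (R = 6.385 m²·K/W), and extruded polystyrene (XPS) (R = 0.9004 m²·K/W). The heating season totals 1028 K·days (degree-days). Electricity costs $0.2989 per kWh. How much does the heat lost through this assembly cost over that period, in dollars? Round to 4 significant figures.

164.9 dollars

R_total = 6.385 + 0.9004 = 7.2854 m²·K/W
E = A × HDD × 24 / R / 1000 = 162.9 × 1028 × 24 / 7.2854 / 1000 = 551.66 kWh
Cost = 551.66 × 0.2989 = $164.89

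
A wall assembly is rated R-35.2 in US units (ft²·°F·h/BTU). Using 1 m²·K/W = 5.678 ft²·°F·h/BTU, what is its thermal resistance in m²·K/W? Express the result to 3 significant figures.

6.20 m²·K/W

R_SI = 35.2/5.678 = 6.199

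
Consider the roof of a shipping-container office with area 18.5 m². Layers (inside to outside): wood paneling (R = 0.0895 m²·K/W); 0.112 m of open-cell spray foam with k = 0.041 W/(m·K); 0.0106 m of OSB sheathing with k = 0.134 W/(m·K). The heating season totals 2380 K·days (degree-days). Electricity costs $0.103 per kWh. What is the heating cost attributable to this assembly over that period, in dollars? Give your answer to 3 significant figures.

37.5 dollars

0.112/0.041 = 2.732
0.0106/0.134 = 0.0791
R_total = 0.0895 + 2.732 + 0.0791 = 2.9 m²·K/W
E = A × HDD × 24 / R / 1000 = 18.5 × 2380 × 24 / 2.9 / 1000 = 364.3 kWh
Cost = 364.3 × 0.103 = $37.53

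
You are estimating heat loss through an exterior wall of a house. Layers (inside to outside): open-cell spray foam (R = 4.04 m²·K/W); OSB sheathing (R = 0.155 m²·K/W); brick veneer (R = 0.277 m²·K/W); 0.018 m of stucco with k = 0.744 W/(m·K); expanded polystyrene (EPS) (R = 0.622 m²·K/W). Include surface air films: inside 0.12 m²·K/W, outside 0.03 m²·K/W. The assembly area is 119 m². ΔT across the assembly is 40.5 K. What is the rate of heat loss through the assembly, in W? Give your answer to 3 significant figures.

0.018/0.744 = 0.02419
R_total = 0.12 + 4.04 + 0.155 + 0.277 + 0.02419 + 0.622 + 0.03 = 5.268 m²·K/W
Q = A·ΔT/R = 119 × 40.5 / 5.268 = 914.8 W

915 W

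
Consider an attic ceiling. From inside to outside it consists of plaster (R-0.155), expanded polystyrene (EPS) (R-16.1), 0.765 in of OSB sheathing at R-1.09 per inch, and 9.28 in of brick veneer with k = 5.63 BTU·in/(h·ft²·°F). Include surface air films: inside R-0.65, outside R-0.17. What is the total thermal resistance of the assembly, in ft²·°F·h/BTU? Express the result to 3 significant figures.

19.6 ft²·°F·h/BTU

0.765 × 1.09 = 0.8339
9.28/5.63 = 1.648
R_total = 0.65 + 0.155 + 16.1 + 0.8339 + 1.648 + 0.17 = 19.56 ft²·°F·h/BTU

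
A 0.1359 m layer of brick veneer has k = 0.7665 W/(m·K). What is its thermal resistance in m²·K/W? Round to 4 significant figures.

R = L/k = 0.1359/0.7665 = 0.1773 m²·K/W

0.1773 m²·K/W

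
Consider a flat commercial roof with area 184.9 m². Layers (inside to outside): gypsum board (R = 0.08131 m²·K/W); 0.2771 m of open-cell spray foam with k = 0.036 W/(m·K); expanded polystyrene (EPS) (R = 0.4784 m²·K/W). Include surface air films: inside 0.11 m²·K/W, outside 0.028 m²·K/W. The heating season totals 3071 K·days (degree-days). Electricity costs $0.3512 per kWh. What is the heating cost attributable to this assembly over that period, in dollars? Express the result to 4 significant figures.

570.1 dollars

0.2771/0.036 = 7.6972
R_total = 0.11 + 0.08131 + 7.6972 + 0.4784 + 0.028 = 8.3949 m²·K/W
E = A × HDD × 24 / R / 1000 = 184.9 × 3071 × 24 / 8.3949 / 1000 = 1623.3 kWh
Cost = 1623.3 × 0.3512 = $570.12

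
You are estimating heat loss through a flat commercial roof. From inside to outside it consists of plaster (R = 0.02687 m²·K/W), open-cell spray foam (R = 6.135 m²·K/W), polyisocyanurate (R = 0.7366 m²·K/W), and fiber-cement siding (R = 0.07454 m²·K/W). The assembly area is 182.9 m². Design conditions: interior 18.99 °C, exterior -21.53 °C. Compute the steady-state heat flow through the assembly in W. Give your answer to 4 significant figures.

1063 W

R_total = 0.02687 + 6.135 + 0.7366 + 0.07454 = 6.973 m²·K/W
Q = A·ΔT/R = 182.9 × (18.99 − (-21.53)) / 6.973 = 1062.8 W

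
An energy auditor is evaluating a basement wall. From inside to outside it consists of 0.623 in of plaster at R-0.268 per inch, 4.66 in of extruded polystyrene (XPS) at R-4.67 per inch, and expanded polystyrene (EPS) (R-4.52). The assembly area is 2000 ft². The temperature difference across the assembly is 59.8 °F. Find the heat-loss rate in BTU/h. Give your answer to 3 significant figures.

4520 BTU/h

0.623 × 0.268 = 0.167
4.66 × 4.67 = 21.76
R_total = 0.167 + 21.76 + 4.52 = 26.45 ft²·°F·h/BTU
Q = A·ΔT/R = 2000 × 59.8 / 26.45 = 4522 BTU/h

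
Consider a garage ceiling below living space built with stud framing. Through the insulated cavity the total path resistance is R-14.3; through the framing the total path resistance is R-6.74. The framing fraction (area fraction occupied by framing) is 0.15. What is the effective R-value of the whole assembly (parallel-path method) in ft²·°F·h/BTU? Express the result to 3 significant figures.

12.2 ft²·°F·h/BTU

U_eff = 0.85/14.3 + 0.15/6.74 = 0.05944 + 0.02226 = 0.0817
R_eff = 1/U_eff = 12.24 ft²·°F·h/BTU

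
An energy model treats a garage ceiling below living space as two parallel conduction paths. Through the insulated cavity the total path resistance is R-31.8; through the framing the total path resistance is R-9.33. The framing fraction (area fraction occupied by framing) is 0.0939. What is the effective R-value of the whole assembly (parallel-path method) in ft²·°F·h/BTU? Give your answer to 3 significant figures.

25.9 ft²·°F·h/BTU

U_eff = 0.9061/31.8 + 0.0939/9.33 = 0.02849 + 0.01006 = 0.03856
R_eff = 1/U_eff = 25.93 ft²·°F·h/BTU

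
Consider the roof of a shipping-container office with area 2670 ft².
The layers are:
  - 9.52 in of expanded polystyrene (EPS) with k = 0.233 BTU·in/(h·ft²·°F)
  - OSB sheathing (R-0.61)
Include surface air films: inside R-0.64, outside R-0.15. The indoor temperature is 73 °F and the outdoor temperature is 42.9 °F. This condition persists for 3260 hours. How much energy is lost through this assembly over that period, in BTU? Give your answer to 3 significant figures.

6200000 BTU

9.52/0.233 = 40.86
R_total = 0.64 + 40.86 + 0.61 + 0.15 = 42.26 ft²·°F·h/BTU
Q = 2670 × (73 − 42.9) / 42.26 = 1902 BTU/h
E = 1902 × 3260 = 6200000 BTU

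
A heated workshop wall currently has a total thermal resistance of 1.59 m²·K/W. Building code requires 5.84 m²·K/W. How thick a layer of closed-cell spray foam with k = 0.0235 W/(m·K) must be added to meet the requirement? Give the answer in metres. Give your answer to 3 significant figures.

ΔR = 5.84 − 1.59 = 4.25 m²·K/W
L = ΔR × k = 4.25 × 0.0235 = 0.09988 m

0.0999 m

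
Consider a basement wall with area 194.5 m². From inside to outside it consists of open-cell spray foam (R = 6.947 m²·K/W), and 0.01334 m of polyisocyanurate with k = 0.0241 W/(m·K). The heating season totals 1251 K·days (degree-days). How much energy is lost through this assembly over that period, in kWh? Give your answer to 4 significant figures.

0.01334/0.0241 = 0.55353
R_total = 6.947 + 0.55353 = 7.5005 m²·K/W
E = A × HDD × 24 / R / 1000 = 194.5 × 1251 × 24 / 7.5005 / 1000 = 778.57 kWh

778.6 kWh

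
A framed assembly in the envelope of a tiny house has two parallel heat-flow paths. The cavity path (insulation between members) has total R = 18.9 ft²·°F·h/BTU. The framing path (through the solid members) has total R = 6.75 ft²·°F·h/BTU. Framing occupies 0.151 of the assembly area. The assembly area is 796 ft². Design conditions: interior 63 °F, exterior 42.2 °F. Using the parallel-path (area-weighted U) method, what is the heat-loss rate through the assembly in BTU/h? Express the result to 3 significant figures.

1110 BTU/h

U_eff = 0.849/18.9 + 0.151/6.75 = 0.04492 + 0.02237 = 0.06729
R_eff = 1/U_eff = 14.86 ft²·°F·h/BTU
Q = 796 × (63 − 42.2) / 14.86 = 1114 BTU/h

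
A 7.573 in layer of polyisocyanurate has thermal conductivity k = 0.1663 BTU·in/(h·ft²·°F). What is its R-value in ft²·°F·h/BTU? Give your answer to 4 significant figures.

R = L/k = 7.573/0.1663 = 45.538 ft²·°F·h/BTU

45.54 ft²·°F·h/BTU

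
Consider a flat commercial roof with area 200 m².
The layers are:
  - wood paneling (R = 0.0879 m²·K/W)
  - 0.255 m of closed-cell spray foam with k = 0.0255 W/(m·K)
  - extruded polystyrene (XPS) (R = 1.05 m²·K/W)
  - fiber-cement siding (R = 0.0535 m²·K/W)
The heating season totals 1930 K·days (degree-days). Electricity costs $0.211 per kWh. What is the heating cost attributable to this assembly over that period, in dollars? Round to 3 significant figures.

175 dollars

0.255/0.0255 = 10
R_total = 0.0879 + 10 + 1.05 + 0.0535 = 11.19 m²·K/W
E = A × HDD × 24 / R / 1000 = 200 × 1930 × 24 / 11.19 / 1000 = 827.8 kWh
Cost = 827.8 × 0.211 = $174.7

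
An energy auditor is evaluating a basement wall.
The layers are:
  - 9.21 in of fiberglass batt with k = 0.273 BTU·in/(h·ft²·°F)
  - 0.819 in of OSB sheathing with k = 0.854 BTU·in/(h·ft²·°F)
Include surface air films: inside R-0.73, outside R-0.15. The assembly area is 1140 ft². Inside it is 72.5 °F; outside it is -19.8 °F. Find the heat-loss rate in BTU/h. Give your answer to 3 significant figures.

2960 BTU/h

9.21/0.273 = 33.74
0.819/0.854 = 0.959
R_total = 0.73 + 33.74 + 0.959 + 0.15 = 35.58 ft²·°F·h/BTU
Q = A·ΔT/R = 1140 × (72.5 − (-19.8)) / 35.58 = 2958 BTU/h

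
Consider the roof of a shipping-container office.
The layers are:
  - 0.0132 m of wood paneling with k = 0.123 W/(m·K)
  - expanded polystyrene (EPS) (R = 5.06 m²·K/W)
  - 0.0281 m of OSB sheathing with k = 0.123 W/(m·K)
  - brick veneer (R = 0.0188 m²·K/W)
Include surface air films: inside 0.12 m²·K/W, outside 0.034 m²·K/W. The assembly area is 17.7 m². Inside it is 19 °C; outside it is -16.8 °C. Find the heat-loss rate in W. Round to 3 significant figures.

114 W

0.0132/0.123 = 0.1073
0.0281/0.123 = 0.2285
R_total = 0.12 + 0.1073 + 5.06 + 0.2285 + 0.0188 + 0.034 = 5.569 m²·K/W
Q = A·ΔT/R = 17.7 × (19 − (-16.8)) / 5.569 = 113.8 W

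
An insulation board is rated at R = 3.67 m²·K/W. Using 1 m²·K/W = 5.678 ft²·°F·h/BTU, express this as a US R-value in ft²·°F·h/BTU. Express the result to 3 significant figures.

R_US = 3.67 × 5.678 = 20.84

20.8 ft²·°F·h/BTU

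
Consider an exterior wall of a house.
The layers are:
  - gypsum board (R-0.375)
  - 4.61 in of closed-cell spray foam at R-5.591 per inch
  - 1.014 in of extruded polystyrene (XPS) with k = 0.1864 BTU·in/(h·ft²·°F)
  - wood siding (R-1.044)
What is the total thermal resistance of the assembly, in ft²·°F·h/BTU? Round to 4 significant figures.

32.63 ft²·°F·h/BTU

4.61 × 5.591 = 25.775
1.014/0.1864 = 5.4399
R_total = 0.375 + 25.775 + 5.4399 + 1.044 = 32.633 ft²·°F·h/BTU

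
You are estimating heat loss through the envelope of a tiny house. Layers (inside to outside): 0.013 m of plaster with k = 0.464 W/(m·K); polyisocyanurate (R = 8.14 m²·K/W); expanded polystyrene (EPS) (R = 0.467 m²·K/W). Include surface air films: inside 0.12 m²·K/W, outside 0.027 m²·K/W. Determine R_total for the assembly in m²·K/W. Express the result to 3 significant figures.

8.78 m²·K/W

0.013/0.464 = 0.02802
R_total = 0.12 + 0.02802 + 8.14 + 0.467 + 0.027 = 8.782 m²·K/W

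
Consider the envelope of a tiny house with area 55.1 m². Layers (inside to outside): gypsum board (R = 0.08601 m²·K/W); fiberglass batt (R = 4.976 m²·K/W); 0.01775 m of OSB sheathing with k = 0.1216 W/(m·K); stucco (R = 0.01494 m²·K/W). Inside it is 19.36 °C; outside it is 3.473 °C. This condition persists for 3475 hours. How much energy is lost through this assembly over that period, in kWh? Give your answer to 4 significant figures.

582.4 kWh

0.01775/0.1216 = 0.14597
R_total = 0.08601 + 4.976 + 0.14597 + 0.01494 = 5.2229 m²·K/W
Q = 55.1 × (19.36 − 3.473) / 5.2229 = 167.6 W
E = 167.6 W × 3475 h / 1000 = 582.42 kWh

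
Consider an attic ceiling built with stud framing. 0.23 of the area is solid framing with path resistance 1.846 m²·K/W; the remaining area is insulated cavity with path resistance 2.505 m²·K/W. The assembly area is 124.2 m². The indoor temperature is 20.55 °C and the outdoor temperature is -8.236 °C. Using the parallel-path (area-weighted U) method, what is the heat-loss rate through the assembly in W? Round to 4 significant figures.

1544 W

U_eff = 0.77/2.505 + 0.23/1.846 = 0.30739 + 0.12459 = 0.43198
R_eff = 1/U_eff = 2.3149 m²·K/W
Q = 124.2 × (20.55 − (-8.236)) / 2.3149 = 1544.4 W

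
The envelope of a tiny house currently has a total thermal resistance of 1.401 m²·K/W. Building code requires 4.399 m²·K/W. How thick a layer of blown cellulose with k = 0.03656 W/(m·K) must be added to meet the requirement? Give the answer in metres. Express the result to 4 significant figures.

ΔR = 4.399 − 1.401 = 2.998 m²·K/W
L = ΔR × k = 2.998 × 0.03656 = 0.10961 m

0.1096 m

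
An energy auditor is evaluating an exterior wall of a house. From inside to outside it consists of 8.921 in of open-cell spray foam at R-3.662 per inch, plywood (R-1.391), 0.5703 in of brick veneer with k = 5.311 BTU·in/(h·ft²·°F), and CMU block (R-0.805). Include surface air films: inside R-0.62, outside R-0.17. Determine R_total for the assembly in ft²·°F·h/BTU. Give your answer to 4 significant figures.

8.921 × 3.662 = 32.669
0.5703/5.311 = 0.10738
R_total = 0.62 + 32.669 + 1.391 + 0.10738 + 0.805 + 0.17 = 35.762 ft²·°F·h/BTU

35.76 ft²·°F·h/BTU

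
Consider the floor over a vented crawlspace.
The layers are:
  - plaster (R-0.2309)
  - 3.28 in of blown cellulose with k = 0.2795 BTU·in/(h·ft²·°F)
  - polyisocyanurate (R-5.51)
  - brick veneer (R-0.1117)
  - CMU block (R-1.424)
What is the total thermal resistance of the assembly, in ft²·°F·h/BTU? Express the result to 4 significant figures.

3.28/0.2795 = 11.735
R_total = 0.2309 + 11.735 + 5.51 + 0.1117 + 1.424 = 19.012 ft²·°F·h/BTU

19.01 ft²·°F·h/BTU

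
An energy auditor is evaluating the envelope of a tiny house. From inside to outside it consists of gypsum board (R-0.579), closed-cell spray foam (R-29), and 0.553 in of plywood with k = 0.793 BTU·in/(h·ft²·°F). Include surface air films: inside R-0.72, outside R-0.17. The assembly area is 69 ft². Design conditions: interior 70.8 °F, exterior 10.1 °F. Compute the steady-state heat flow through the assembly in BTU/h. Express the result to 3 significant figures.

134 BTU/h

0.553/0.793 = 0.6974
R_total = 0.72 + 0.579 + 29 + 0.6974 + 0.17 = 31.17 ft²·°F·h/BTU
Q = A·ΔT/R = 69 × (70.8 − 10.1) / 31.17 = 134.4 BTU/h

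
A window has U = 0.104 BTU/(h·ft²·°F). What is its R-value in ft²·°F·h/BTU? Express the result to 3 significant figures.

R = 1/U = 1/0.104 = 9.615

9.62 ft²·°F·h/BTU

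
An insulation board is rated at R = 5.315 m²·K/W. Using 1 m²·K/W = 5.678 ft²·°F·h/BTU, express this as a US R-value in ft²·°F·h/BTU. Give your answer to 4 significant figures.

30.18 ft²·°F·h/BTU

R_US = 5.315 × 5.678 = 30.179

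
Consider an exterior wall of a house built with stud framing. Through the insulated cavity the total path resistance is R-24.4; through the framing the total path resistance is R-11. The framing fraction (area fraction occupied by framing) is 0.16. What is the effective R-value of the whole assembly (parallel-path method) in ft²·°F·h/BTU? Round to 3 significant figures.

U_eff = 0.84/24.4 + 0.16/11 = 0.03443 + 0.01455 = 0.04897
R_eff = 1/U_eff = 20.42 ft²·°F·h/BTU

20.4 ft²·°F·h/BTU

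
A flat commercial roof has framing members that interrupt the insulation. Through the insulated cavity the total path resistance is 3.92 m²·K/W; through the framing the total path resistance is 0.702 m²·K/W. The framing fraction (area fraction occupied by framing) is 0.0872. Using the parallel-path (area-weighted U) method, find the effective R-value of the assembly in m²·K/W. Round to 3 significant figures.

2.80 m²·K/W

U_eff = 0.9128/3.92 + 0.0872/0.702 = 0.2329 + 0.1242 = 0.3571
R_eff = 1/U_eff = 2.801 m²·K/W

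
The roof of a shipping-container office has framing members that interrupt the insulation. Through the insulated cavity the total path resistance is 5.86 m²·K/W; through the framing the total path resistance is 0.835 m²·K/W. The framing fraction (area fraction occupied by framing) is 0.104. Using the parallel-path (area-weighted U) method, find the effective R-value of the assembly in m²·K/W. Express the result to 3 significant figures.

U_eff = 0.896/5.86 + 0.104/0.835 = 0.1529 + 0.1246 = 0.2775
R_eff = 1/U_eff = 3.604 m²·K/W

3.60 m²·K/W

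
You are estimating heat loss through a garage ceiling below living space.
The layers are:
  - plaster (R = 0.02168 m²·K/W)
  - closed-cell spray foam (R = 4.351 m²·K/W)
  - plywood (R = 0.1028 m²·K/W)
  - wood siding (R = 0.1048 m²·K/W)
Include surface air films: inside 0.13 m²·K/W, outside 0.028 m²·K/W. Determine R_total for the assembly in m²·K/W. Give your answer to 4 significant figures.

R_total = 0.13 + 0.02168 + 4.351 + 0.1028 + 0.1048 + 0.028 = 4.7383 m²·K/W

4.738 m²·K/W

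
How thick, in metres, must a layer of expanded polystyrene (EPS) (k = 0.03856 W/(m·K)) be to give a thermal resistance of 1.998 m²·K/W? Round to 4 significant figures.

0.07704 m

L = R·k = 1.998 × 0.03856 = 0.077043 m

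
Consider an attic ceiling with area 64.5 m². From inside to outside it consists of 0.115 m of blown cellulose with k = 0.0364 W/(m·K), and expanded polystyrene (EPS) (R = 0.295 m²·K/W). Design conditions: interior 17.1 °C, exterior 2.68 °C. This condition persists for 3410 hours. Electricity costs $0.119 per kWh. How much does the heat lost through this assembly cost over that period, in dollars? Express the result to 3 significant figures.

109 dollars

0.115/0.0364 = 3.159
R_total = 3.159 + 0.295 = 3.454 m²·K/W
Q = 64.5 × (17.1 − 2.68) / 3.454 = 269.3 W
E = 269.3 W × 3410 h / 1000 = 918.2 kWh
Cost = 918.2 × 0.119 = $109.3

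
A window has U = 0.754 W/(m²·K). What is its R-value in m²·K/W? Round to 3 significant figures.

R = 1/U = 1/0.754 = 1.326

1.33 m²·K/W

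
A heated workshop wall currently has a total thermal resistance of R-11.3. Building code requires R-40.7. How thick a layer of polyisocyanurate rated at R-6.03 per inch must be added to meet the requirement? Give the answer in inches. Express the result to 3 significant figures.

4.88 in

ΔR = 40.7 − 11.3 = 29.4 ft²·°F·h/BTU
L = ΔR / (R/in) = 29.4/6.03 = 4.876 in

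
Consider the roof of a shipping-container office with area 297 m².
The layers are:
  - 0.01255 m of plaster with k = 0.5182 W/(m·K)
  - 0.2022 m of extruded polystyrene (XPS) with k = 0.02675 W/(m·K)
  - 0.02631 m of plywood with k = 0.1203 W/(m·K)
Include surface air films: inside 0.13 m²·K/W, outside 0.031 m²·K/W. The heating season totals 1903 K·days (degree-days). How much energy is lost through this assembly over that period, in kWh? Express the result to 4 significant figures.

0.01255/0.5182 = 0.024218
0.2022/0.02675 = 7.5589
0.02631/0.1203 = 0.2187
R_total = 0.13 + 0.024218 + 7.5589 + 0.2187 + 0.031 = 7.9628 m²·K/W
E = A × HDD × 24 / R / 1000 = 297 × 1903 × 24 / 7.9628 / 1000 = 1703.5 kWh

1703 kWh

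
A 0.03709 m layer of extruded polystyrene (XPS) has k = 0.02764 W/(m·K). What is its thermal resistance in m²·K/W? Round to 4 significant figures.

R = L/k = 0.03709/0.02764 = 1.3419 m²·K/W

1.342 m²·K/W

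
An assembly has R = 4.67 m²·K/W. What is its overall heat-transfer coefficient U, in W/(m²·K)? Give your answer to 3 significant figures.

U = 1/R = 1/4.67 = 0.2141

0.214 W/(m²·K)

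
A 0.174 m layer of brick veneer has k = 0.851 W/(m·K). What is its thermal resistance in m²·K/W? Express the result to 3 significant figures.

0.204 m²·K/W

R = L/k = 0.174/0.851 = 0.2045 m²·K/W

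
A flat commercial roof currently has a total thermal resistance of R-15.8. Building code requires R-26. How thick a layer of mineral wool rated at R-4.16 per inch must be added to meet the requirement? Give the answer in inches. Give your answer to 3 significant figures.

ΔR = 26 − 15.8 = 10.2 ft²·°F·h/BTU
L = ΔR / (R/in) = 10.2/4.16 = 2.452 in

2.45 in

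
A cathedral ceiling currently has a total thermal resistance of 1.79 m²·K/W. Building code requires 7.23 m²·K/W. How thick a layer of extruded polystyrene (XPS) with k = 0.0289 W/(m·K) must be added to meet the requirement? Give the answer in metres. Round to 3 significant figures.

ΔR = 7.23 − 1.79 = 5.44 m²·K/W
L = ΔR × k = 5.44 × 0.0289 = 0.1572 m

0.157 m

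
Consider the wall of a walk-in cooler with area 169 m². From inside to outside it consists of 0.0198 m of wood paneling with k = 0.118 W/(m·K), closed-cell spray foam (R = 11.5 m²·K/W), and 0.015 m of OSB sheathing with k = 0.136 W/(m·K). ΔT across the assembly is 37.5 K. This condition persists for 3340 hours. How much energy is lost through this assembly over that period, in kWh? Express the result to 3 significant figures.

0.0198/0.118 = 0.1678
0.015/0.136 = 0.1103
R_total = 0.1678 + 11.5 + 0.1103 = 11.78 m²·K/W
Q = 169 × 37.5 / 11.78 = 538.1 W
E = 538.1 W × 3340 h / 1000 = 1797 kWh

1800 kWh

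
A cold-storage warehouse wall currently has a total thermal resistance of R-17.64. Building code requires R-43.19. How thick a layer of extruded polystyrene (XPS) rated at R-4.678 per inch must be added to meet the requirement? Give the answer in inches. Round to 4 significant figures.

ΔR = 43.19 − 17.64 = 25.55 ft²·°F·h/BTU
L = ΔR / (R/in) = 25.55/4.678 = 5.4617 in

5.462 in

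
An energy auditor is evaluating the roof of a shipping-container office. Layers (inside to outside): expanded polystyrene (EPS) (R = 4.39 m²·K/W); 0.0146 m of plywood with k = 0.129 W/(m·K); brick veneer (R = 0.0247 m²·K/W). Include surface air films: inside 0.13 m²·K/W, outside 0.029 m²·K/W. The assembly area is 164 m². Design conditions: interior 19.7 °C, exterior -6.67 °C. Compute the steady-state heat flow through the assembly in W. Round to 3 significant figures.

923 W

0.0146/0.129 = 0.1132
R_total = 0.13 + 4.39 + 0.1132 + 0.0247 + 0.029 = 4.687 m²·K/W
Q = A·ΔT/R = 164 × (19.7 − (-6.67)) / 4.687 = 922.7 W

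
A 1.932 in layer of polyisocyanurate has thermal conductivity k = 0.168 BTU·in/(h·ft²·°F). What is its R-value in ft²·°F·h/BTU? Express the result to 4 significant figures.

R = L/k = 1.932/0.168 = 11.5 ft²·°F·h/BTU

11.50 ft²·°F·h/BTU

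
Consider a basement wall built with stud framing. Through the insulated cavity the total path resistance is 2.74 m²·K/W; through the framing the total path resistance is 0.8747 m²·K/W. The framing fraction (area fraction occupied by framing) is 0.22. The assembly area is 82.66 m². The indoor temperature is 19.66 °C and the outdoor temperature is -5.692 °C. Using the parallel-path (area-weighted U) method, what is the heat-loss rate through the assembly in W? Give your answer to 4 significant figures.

U_eff = 0.78/2.74 + 0.22/0.8747 = 0.28467 + 0.25151 = 0.53619
R_eff = 1/U_eff = 1.865 m²·K/W
Q = 82.66 × (19.66 − (-5.692)) / 1.865 = 1123.6 W

1124 W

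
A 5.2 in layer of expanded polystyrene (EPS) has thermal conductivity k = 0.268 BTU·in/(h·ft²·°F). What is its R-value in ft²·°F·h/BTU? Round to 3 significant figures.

19.4 ft²·°F·h/BTU

R = L/k = 5.2/0.268 = 19.4 ft²·°F·h/BTU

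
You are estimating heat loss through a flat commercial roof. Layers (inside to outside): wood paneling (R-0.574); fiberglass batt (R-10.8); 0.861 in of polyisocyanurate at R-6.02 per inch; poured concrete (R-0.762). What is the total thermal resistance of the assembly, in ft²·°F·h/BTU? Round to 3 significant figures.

17.3 ft²·°F·h/BTU

0.861 × 6.02 = 5.183
R_total = 0.574 + 10.8 + 5.183 + 0.762 = 17.32 ft²·°F·h/BTU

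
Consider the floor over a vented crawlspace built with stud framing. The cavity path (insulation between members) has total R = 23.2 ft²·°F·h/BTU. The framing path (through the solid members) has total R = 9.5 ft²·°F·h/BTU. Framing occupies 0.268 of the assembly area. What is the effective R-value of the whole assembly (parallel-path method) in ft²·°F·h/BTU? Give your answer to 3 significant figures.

U_eff = 0.732/23.2 + 0.268/9.5 = 0.03155 + 0.02821 = 0.05976
R_eff = 1/U_eff = 16.73 ft²·°F·h/BTU

16.7 ft²·°F·h/BTU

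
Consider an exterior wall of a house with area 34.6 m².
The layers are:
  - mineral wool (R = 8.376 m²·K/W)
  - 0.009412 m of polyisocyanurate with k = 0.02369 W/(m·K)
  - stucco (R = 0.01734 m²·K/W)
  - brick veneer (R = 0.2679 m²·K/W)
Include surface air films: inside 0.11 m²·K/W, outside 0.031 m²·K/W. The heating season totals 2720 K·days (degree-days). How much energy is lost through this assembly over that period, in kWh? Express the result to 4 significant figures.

245.5 kWh

0.009412/0.02369 = 0.3973
R_total = 0.11 + 8.376 + 0.3973 + 0.01734 + 0.2679 + 0.031 = 9.1995 m²·K/W
E = A × HDD × 24 / R / 1000 = 34.6 × 2720 × 24 / 9.1995 / 1000 = 245.52 kWh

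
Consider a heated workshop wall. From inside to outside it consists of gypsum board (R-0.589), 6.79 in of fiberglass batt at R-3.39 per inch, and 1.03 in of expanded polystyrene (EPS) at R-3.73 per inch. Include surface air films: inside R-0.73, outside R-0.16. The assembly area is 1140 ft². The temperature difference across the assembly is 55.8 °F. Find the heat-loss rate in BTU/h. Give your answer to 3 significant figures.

6.79 × 3.39 = 23.02
1.03 × 3.73 = 3.842
R_total = 0.73 + 0.589 + 23.02 + 3.842 + 0.16 = 28.34 ft²·°F·h/BTU
Q = A·ΔT/R = 1140 × 55.8 / 28.34 = 2245 BTU/h

2240 BTU/h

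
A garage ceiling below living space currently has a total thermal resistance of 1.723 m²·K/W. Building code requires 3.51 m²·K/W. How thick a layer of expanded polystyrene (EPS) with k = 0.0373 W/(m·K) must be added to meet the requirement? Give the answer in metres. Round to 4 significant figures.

0.06666 m

ΔR = 3.51 − 1.723 = 1.787 m²·K/W
L = ΔR × k = 1.787 × 0.0373 = 0.066655 m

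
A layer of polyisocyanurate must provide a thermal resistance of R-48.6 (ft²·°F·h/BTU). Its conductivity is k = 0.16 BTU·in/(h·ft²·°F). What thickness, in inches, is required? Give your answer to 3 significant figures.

L = R × k = 48.6 × 0.16 = 7.776 in

7.78 in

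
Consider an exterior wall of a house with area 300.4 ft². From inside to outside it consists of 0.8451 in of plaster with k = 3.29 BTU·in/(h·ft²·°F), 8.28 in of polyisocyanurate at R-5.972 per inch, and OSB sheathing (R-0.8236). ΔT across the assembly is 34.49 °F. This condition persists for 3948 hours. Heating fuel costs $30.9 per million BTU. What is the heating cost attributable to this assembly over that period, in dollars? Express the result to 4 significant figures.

0.8451/3.29 = 0.25687
8.28 × 5.972 = 49.448
R_total = 0.25687 + 49.448 + 0.8236 = 50.529 ft²·°F·h/BTU
Q = 300.4 × 34.49 / 50.529 = 205.05 BTU/h
E = 205.05 × 3948 = 809530 BTU
Cost = 809530/10⁶ × 30.9 = $25.014

25.01 dollars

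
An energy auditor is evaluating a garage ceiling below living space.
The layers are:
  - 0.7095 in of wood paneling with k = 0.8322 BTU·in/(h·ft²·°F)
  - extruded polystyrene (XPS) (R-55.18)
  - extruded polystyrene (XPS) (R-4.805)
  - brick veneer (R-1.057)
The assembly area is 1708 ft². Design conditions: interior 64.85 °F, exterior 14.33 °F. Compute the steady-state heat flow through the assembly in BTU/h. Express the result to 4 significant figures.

1394 BTU/h

0.7095/0.8322 = 0.85256
R_total = 0.85256 + 55.18 + 4.805 + 1.057 = 61.895 ft²·°F·h/BTU
Q = A·ΔT/R = 1708 × (64.85 − 14.33) / 61.895 = 1394.1 BTU/h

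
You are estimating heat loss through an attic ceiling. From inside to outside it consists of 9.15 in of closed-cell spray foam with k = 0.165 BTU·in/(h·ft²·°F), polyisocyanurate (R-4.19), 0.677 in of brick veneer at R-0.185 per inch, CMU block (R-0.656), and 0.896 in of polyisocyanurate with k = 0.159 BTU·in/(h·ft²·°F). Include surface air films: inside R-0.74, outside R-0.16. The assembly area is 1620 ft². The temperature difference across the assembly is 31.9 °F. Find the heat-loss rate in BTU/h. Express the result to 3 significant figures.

772 BTU/h

9.15/0.165 = 55.45
0.677 × 0.185 = 0.1252
0.896/0.159 = 5.635
R_total = 0.74 + 55.45 + 4.19 + 0.1252 + 0.656 + 5.635 + 0.16 = 66.96 ft²·°F·h/BTU
Q = A·ΔT/R = 1620 × 31.9 / 66.96 = 771.8 BTU/h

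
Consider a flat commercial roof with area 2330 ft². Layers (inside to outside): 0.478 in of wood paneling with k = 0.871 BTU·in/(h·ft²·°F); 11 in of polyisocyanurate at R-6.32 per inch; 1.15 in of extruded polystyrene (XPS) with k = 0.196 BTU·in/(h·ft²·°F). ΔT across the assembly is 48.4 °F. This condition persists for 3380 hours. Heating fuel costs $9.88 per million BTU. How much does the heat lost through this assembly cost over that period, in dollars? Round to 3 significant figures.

49.6 dollars

0.478/0.871 = 0.5488
11 × 6.32 = 69.52
1.15/0.196 = 5.867
R_total = 0.5488 + 69.52 + 5.867 = 75.94 ft²·°F·h/BTU
Q = 2330 × 48.4 / 75.94 = 1485 BTU/h
E = 1485 × 3380 = 5020000 BTU
Cost = 5020000/10⁶ × 9.88 = $49.59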